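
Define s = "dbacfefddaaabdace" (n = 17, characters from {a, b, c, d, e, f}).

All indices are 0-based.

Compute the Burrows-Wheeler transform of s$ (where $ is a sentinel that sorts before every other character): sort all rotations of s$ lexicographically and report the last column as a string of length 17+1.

rank  rotation            last
    0  $dbacfefddaaabdace  e
    1  aaabdace$dbacfefdd  d
    2  aabdace$dbacfefdda  a
    3  abdace$dbacfefddaa  a
    4  ace$dbacfefddaaabd  d
    5  acfefddaaabdace$db  b
    6  bacfefddaaabdace$d  d
    7  bdace$dbacfefddaaa  a
    8  ce$dbacfefddaaabda  a
    9  cfefddaaabdace$dba  a
   10  daaabdace$dbacfefd  d
   11  dace$dbacfefddaaab  b
   12  dbacfefddaaabdace$  $
   13  ddaaabdace$dbacfef  f
   14  e$dbacfefddaaabdac  c
   15  efddaaabdace$dbacf  f
   16  fddaaabdace$dbacfe  e
   17  fefddaaabdace$dbac  c

edaadbdaaadb$fcfec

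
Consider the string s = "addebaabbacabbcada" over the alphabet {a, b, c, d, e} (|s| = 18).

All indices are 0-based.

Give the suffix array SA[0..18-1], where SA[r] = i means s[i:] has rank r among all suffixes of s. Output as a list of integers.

[17, 5, 6, 11, 9, 15, 0, 4, 8, 7, 12, 13, 10, 14, 16, 1, 2, 3]

rank→(start, suffix):
  0 → (17, 'a')
  1 → (5, 'aabbacabbcada')
  2 → (6, 'abbacabbcada')
  3 → (11, 'abbcada')
  4 → (9, 'acabbcada')
  5 → (15, 'ada')
  6 → (0, 'addebaabbacabbcada')
  7 → (4, 'baabbacabbcada')
  8 → (8, 'bacabbcada')
  9 → (7, 'bbacabbcada')
  10 → (12, 'bbcada')
  11 → (13, 'bcada')
  12 → (10, 'cabbcada')
  13 → (14, 'cada')
  14 → (16, 'da')
  15 → (1, 'ddebaabbacabbcada')
  16 → (2, 'debaabbacabbcada')
  17 → (3, 'ebaabbacabbcada')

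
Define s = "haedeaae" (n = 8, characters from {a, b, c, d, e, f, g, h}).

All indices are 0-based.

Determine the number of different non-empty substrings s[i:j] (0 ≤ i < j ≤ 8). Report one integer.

31

sorted suffixes:
  #0 SA[0]=5  'aae'
  #1 SA[1]=6  'ae'
  #2 SA[2]=1  'aedeaae'
  #3 SA[3]=3  'deaae'
  #4 SA[4]=7  'e'
  #5 SA[5]=4  'eaae'
  #6 SA[6]=2  'edeaae'
  #7 SA[7]=0  'haedeaae'

SA = [5, 6, 1, 3, 7, 4, 2, 0]
i: (SA[i-1],SA[i]) lcp shared
  1: (5,6) 1 'a'
  2: (6,1) 2 'ae'
  3: (1,3) 0 ''
  4: (3,7) 0 ''
  5: (7,4) 1 'e'
  6: (4,2) 1 'e'
  7: (2,0) 0 ''

n(n+1)/2 = 8·9/2 = 36
Σ LCP = 0 + 1 + 2 + 0 + 0 + 1 + 1 + 0 = 5
distinct = 36 − 5 = 31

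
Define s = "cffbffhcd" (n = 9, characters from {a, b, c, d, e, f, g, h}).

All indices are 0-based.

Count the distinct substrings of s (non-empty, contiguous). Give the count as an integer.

40

sorted suffixes:
  #0 SA[0]=3  'bffhcd'
  #1 SA[1]=7  'cd'
  #2 SA[2]=0  'cffbffhcd'
  #3 SA[3]=8  'd'
  #4 SA[4]=2  'fbffhcd'
  #5 SA[5]=1  'ffbffhcd'
  #6 SA[6]=4  'ffhcd'
  #7 SA[7]=5  'fhcd'
  #8 SA[8]=6  'hcd'

SA = [3, 7, 0, 8, 2, 1, 4, 5, 6]
rank  pair      lcp
   1  s[3:],s[7:]  0  ''
   2  s[7:],s[0:]  1  'c'
   3  s[0:],s[8:]  0  ''
   4  s[8:],s[2:]  0  ''
   5  s[2:],s[1:]  1  'f'
   6  s[1:],s[4:]  2  'ff'
   7  s[4:],s[5:]  1  'f'
   8  s[5:],s[6:]  0  ''

n(n+1)/2 = 9·10/2 = 45
Σ LCP = 0 + 0 + 1 + 0 + 0 + 1 + 2 + 1 + 0 = 5
distinct = 45 − 5 = 40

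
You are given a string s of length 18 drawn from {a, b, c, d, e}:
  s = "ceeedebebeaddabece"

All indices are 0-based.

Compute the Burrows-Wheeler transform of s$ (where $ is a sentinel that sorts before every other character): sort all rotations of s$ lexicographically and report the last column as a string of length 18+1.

edeeeae$daecbbdbeec

rank  rotation             last
    0  $ceeedebebeaddabece  e
    1  abece$ceeedebebeadd  d
    2  addabece$ceeedebebe  e
    3  beaddabece$ceeedebe  e
    4  bebeaddabece$ceeede  e
    5  bece$ceeedebebeadda  a
    6  ce$ceeedebebeaddabe  e
    7  ceeedebebeaddabece$  $
    8  dabece$ceeedebebead  d
    9  ddabece$ceeedebebea  a
   10  debebeaddabece$ceee  e
   11  e$ceeedebebeaddabec  c
   12  eaddabece$ceeedebeb  b
   13  ebeaddabece$ceeedeb  b
   14  ebebeaddabece$ceeed  d
   15  ece$ceeedebebeaddab  b
   16  edebebeaddabece$cee  e
   17  eedebebeaddabece$ce  e
   18  eeedebebeaddabece$c  c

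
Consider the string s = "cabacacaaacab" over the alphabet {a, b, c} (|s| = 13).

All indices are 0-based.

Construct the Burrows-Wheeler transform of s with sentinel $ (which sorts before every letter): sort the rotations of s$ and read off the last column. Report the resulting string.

rank  rotation        last
    0  $cabacacaaacab  b
    1  aaacab$cabacac  c
    2  aacab$cabacaca  a
    3  ab$cabacacaaac  c
    4  abacacaaacab$c  c
    5  acaaacab$cabac  c
    6  acab$cabacacaa  a
    7  acacaaacab$cab  b
    8  b$cabacacaaaca  a
    9  bacacaaacab$ca  a
   10  caaacab$cabaca  a
   11  cab$cabacacaaa  a
   12  cabacacaaacab$  $
   13  cacaaacab$caba  a

bcacccabaaaa$a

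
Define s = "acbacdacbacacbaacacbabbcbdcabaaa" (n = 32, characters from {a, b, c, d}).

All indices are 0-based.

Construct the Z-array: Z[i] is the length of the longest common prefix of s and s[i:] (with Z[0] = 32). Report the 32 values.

Z[0]=32
i=1: outside box; Z[1]=0
i=2: outside box; Z[2]=0
i=3: outside box; Z[3]=2 scan→box=[3,5)
i=4: min(r-i=1, Z[1]=0)=0; Z[4]=0
i=5: outside box; Z[5]=0
i=6: outside box; Z[6]=5 scan→box=[6,11)
i=7: min(r-i=4, Z[1]=0)=0; Z[7]=0
i=8: min(r-i=3, Z[2]=0)=0; Z[8]=0
i=9: min(r-i=2, Z[3]=2)=2; Z[9]=2
i=10: min(r-i=1, Z[4]=0)=0; Z[10]=0
i=11: outside box; Z[11]=4 scan→box=[11,15)
i=12: min(r-i=3, Z[1]=0)=0; Z[12]=0
i=13: min(r-i=2, Z[2]=0)=0; Z[13]=0
i=14: min(r-i=1, Z[3]=2)=1; Z[14]=1
i=15: outside box; Z[15]=2 scan→box=[15,17)
i=16: min(r-i=1, Z[1]=0)=0; Z[16]=0
i=17: outside box; Z[17]=4 scan→box=[17,21)
i=18: min(r-i=3, Z[1]=0)=0; Z[18]=0
i=19: min(r-i=2, Z[2]=0)=0; Z[19]=0
i=20: min(r-i=1, Z[3]=2)=1; Z[20]=1
i=21: outside box; Z[21]=0
i=22: outside box; Z[22]=0
i=23: outside box; Z[23]=0
i=24: outside box; Z[24]=0
i=25: outside box; Z[25]=0
i=26: outside box; Z[26]=0
i=27: outside box; Z[27]=1 scan→box=[27,28)
i=28: outside box; Z[28]=0
i=29: outside box; Z[29]=1 scan→box=[29,30)
i=30: outside box; Z[30]=1 scan→box=[30,31)
i=31: outside box; Z[31]=1 scan→box=[31,32)

[32, 0, 0, 2, 0, 0, 5, 0, 0, 2, 0, 4, 0, 0, 1, 2, 0, 4, 0, 0, 1, 0, 0, 0, 0, 0, 0, 1, 0, 1, 1, 1]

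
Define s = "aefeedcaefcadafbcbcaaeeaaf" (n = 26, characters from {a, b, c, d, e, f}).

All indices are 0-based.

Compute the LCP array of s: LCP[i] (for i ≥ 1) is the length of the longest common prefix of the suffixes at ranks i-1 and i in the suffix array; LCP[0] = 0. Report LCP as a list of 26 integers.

[0, 2, 1, 1, 2, 3, 1, 2, 0, 2, 0, 2, 2, 1, 0, 1, 0, 1, 1, 2, 1, 2, 0, 1, 1, 1]

sorted suffixes:
  #0 SA[0]=19  'aaeeaaf'
  #1 SA[1]=23  'aaf'
  #2 SA[2]=11  'adafbcbcaaeeaaf'
  #3 SA[3]=20  'aeeaaf'
  #4 SA[4]=7  'aefcadafbcbcaaeeaaf'
  #5 SA[5]=0  'aefeedcaefcadafbcbcaaeeaaf'
  #6 SA[6]=24  'af'
  #7 SA[7]=13  'afbcbcaaeeaaf'
  #8 SA[8]=17  'bcaaeeaaf'
  #9 SA[9]=15  'bcbcaaeeaaf'
  #10 SA[10]=18  'caaeeaaf'
  #11 SA[11]=10  'cadafbcbcaaeeaaf'
  #12 SA[12]=6  'caefcadafbcbcaaeeaaf'
  #13 SA[13]=16  'cbcaaeeaaf'
  #14 SA[14]=12  'dafbcbcaaeeaaf'
  #15 SA[15]=5  'dcaefcadafbcbcaaeeaaf'
  #16 SA[16]=22  'eaaf'
  #17 SA[17]=4  'edcaefcadafbcbcaaeeaaf'
  #18 SA[18]=21  'eeaaf'
  #19 SA[19]=3  'eedcaefcadafbcbcaaeeaaf'
  #20 SA[20]=8  'efcadafbcbcaaeeaaf'
  #21 SA[21]=1  'efeedcaefcadafbcbcaaeeaaf'
  #22 SA[22]=25  'f'
  #23 SA[23]=14  'fbcbcaaeeaaf'
  #24 SA[24]=9  'fcadafbcbcaaeeaaf'
  #25 SA[25]=2  'feedcaefcadafbcbcaaeeaaf'

SA = [19, 23, 11, 20, 7, 0, 24, 13, 17, 15, 18, 10, 6, 16, 12, 5, 22, 4, 21, 3, 8, 1, 25, 14, 9, 2]
i: (SA[i-1],SA[i]) lcp shared
  1: (19,23) 2 'aa'
  2: (23,11) 1 'a'
  3: (11,20) 1 'a'
  4: (20,7) 2 'ae'
  5: (7,0) 3 'aef'
  6: (0,24) 1 'a'
  7: (24,13) 2 'af'
  8: (13,17) 0 ''
  9: (17,15) 2 'bc'
  10: (15,18) 0 ''
  11: (18,10) 2 'ca'
  12: (10,6) 2 'ca'
  13: (6,16) 1 'c'
  14: (16,12) 0 ''
  15: (12,5) 1 'd'
  16: (5,22) 0 ''
  17: (22,4) 1 'e'
  18: (4,21) 1 'e'
  19: (21,3) 2 'ee'
  20: (3,8) 1 'e'
  21: (8,1) 2 'ef'
  22: (1,25) 0 ''
  23: (25,14) 1 'f'
  24: (14,9) 1 'f'
  25: (9,2) 1 'f'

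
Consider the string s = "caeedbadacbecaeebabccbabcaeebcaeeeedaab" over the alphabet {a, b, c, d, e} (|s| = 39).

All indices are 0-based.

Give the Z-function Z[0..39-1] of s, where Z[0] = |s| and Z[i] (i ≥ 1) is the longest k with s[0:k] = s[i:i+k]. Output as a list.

Z[0]=39
i=1: fresh scan; Z[1]=0
i=2: fresh scan; Z[2]=0
i=3: fresh scan; Z[3]=0
i=4: fresh scan; Z[4]=0
i=5: fresh scan; Z[5]=0
i=6: fresh scan; Z[6]=0
i=7: fresh scan; Z[7]=0
i=8: fresh scan; Z[8]=0
i=9: fresh scan; Z[9]=1 extend→box=[9,10)
i=10: fresh scan; Z[10]=0
i=11: fresh scan; Z[11]=0
i=12: fresh scan; Z[12]=4 extend→box=[12,16)
i=13: min(r-i=3, Z[1]=0)=0; Z[13]=0
i=14: min(r-i=2, Z[2]=0)=0; Z[14]=0
i=15: min(r-i=1, Z[3]=0)=0; Z[15]=0
i=16: fresh scan; Z[16]=0
i=17: fresh scan; Z[17]=0
i=18: fresh scan; Z[18]=0
i=19: fresh scan; Z[19]=1 extend→box=[19,20)
i=20: fresh scan; Z[20]=1 extend→box=[20,21)
i=21: fresh scan; Z[21]=0
i=22: fresh scan; Z[22]=0
i=23: fresh scan; Z[23]=0
i=24: fresh scan; Z[24]=4 extend→box=[24,28)
i=25: min(r-i=3, Z[1]=0)=0; Z[25]=0
i=26: min(r-i=2, Z[2]=0)=0; Z[26]=0
i=27: min(r-i=1, Z[3]=0)=0; Z[27]=0
i=28: fresh scan; Z[28]=0
i=29: fresh scan; Z[29]=4 extend→box=[29,33)
i=30: min(r-i=3, Z[1]=0)=0; Z[30]=0
i=31: min(r-i=2, Z[2]=0)=0; Z[31]=0
i=32: min(r-i=1, Z[3]=0)=0; Z[32]=0
i=33: fresh scan; Z[33]=0
i=34: fresh scan; Z[34]=0
i=35: fresh scan; Z[35]=0
i=36: fresh scan; Z[36]=0
i=37: fresh scan; Z[37]=0
i=38: fresh scan; Z[38]=0

[39, 0, 0, 0, 0, 0, 0, 0, 0, 1, 0, 0, 4, 0, 0, 0, 0, 0, 0, 1, 1, 0, 0, 0, 4, 0, 0, 0, 0, 4, 0, 0, 0, 0, 0, 0, 0, 0, 0]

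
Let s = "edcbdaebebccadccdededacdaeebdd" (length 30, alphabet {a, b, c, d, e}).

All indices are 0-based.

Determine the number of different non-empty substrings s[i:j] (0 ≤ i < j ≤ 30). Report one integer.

sorted suffixes:
  #0 SA[0]=21  'acdaeebdd'
  #1 SA[1]=12  'adccdededacdaeebdd'
  #2 SA[2]=5  'aebebccadccdededacdaeebdd'
  #3 SA[3]=24  'aeebdd'
  #4 SA[4]=9  'bccadccdededacdaeebdd'
  #5 SA[5]=3  'bdaebebccadccdededacdaeebdd'
  #6 SA[6]=27  'bdd'
  #7 SA[7]=7  'bebccadccdededacdaeebdd'
  #8 SA[8]=11  'cadccdededacdaeebdd'
  #9 SA[9]=2  'cbdaebebccadccdededacdaeebdd'
  #10 SA[10]=10  'ccadccdededacdaeebdd'
  #11 SA[11]=14  'ccdededacdaeebdd'
  #12 SA[12]=22  'cdaeebdd'
  #13 SA[13]=15  'cdededacdaeebdd'
  #14 SA[14]=29  'd'
  #15 SA[15]=20  'dacdaeebdd'
  #16 SA[16]=4  'daebebccadccdededacdaeebdd'
  #17 SA[17]=23  'daeebdd'
  #18 SA[18]=1  'dcbdaebebccadccdededacdaeebdd'
  #19 SA[19]=13  'dccdededacdaeebdd'
  #20 SA[20]=28  'dd'
  #21 SA[21]=18  'dedacdaeebdd'
  #22 SA[22]=16  'dededacdaeebdd'
  #23 SA[23]=8  'ebccadccdededacdaeebdd'
  #24 SA[24]=26  'ebdd'
  #25 SA[25]=6  'ebebccadccdededacdaeebdd'
  #26 SA[26]=19  'edacdaeebdd'
  #27 SA[27]=0  'edcbdaebebccadccdededacdaeebdd'
  #28 SA[28]=17  'ededacdaeebdd'
  #29 SA[29]=25  'eebdd'

SA = [21, 12, 5, 24, 9, 3, 27, 7, 11, 2, 10, 14, 22, 15, 29, 20, 4, 23, 1, 13, 28, 18, 16, 8, 26, 6, 19, 0, 17, 25]
[i] adj suffixes → lcp
  [1] 21/12 → 1 ('a')
  [2] 12/5 → 1 ('a')
  [3] 5/24 → 2 ('ae')
  [4] 24/9 → 0 ('')
  [5] 9/3 → 1 ('b')
  [6] 3/27 → 2 ('bd')
  [7] 27/7 → 1 ('b')
  [8] 7/11 → 0 ('')
  [9] 11/2 → 1 ('c')
  [10] 2/10 → 1 ('c')
  [11] 10/14 → 2 ('cc')
  [12] 14/22 → 1 ('c')
  [13] 22/15 → 2 ('cd')
  [14] 15/29 → 0 ('')
  [15] 29/20 → 1 ('d')
  [16] 20/4 → 2 ('da')
  [17] 4/23 → 3 ('dae')
  [18] 23/1 → 1 ('d')
  [19] 1/13 → 2 ('dc')
  [20] 13/28 → 1 ('d')
  [21] 28/18 → 1 ('d')
  [22] 18/16 → 3 ('ded')
  [23] 16/8 → 0 ('')
  [24] 8/26 → 2 ('eb')
  [25] 26/6 → 2 ('eb')
  [26] 6/19 → 1 ('e')
  [27] 19/0 → 2 ('ed')
  [28] 0/17 → 2 ('ed')
  [29] 17/25 → 1 ('e')

n(n+1)/2 = 30·31/2 = 465
Σ LCP = 0 + 1 + 1 + 2 + 0 + 1 + 2 + 1 + 0 + 1 + 1 + 2 + 1 + 2 + 0 + 1 + 2 + 3 + 1 + 2 + 1 + 1 + 3 + 0 + 2 + 2 + 1 + 2 + 2 + 1 = 39
distinct = 465 − 39 = 426

426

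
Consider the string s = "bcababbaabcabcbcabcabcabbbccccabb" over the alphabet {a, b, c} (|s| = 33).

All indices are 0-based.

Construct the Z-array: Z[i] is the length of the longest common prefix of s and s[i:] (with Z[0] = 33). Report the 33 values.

[33, 0, 0, 1, 0, 1, 1, 0, 0, 4, 0, 0, 2, 0, 4, 0, 0, 4, 0, 0, 4, 0, 0, 1, 1, 2, 0, 0, 0, 0, 0, 1, 1]

Z[0]=33
i=1: outside box; Z[1]=0
i=2: outside box; Z[2]=0
i=3: outside box; Z[3]=1 grow→box=[3,4)
i=4: outside box; Z[4]=0
i=5: outside box; Z[5]=1 grow→box=[5,6)
i=6: outside box; Z[6]=1 grow→box=[6,7)
i=7: outside box; Z[7]=0
i=8: outside box; Z[8]=0
i=9: outside box; Z[9]=4 grow→box=[9,13)
i=10: min(r-i=3, Z[1]=0)=0; Z[10]=0
i=11: min(r-i=2, Z[2]=0)=0; Z[11]=0
i=12: min(r-i=1, Z[3]=1)=1; Z[12]=2 grow→box=[12,14)
i=13: min(r-i=1, Z[1]=0)=0; Z[13]=0
i=14: outside box; Z[14]=4 grow→box=[14,18)
i=15: min(r-i=3, Z[1]=0)=0; Z[15]=0
i=16: min(r-i=2, Z[2]=0)=0; Z[16]=0
i=17: min(r-i=1, Z[3]=1)=1; Z[17]=4 grow→box=[17,21)
i=18: min(r-i=3, Z[1]=0)=0; Z[18]=0
i=19: min(r-i=2, Z[2]=0)=0; Z[19]=0
i=20: min(r-i=1, Z[3]=1)=1; Z[20]=4 grow→box=[20,24)
i=21: min(r-i=3, Z[1]=0)=0; Z[21]=0
i=22: min(r-i=2, Z[2]=0)=0; Z[22]=0
i=23: min(r-i=1, Z[3]=1)=1; Z[23]=1
i=24: outside box; Z[24]=1 grow→box=[24,25)
i=25: outside box; Z[25]=2 grow→box=[25,27)
i=26: min(r-i=1, Z[1]=0)=0; Z[26]=0
i=27: outside box; Z[27]=0
i=28: outside box; Z[28]=0
i=29: outside box; Z[29]=0
i=30: outside box; Z[30]=0
i=31: outside box; Z[31]=1 grow→box=[31,32)
i=32: outside box; Z[32]=1 grow→box=[32,33)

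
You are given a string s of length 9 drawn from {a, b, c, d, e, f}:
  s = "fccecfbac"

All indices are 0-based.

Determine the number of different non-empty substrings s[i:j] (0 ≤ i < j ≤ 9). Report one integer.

41

rank | idx | suffix
   0 |   7 | ac
   1 |   6 | bac
   2 |   8 | c
   3 |   1 | ccecfbac
   4 |   2 | cecfbac
   5 |   4 | cfbac
   6 |   3 | ecfbac
   7 |   5 | fbac
   8 |   0 | fccecfbac

SA = [7, 6, 8, 1, 2, 4, 3, 5, 0]
i: (SA[i-1],SA[i]) lcp shared
  1: (7,6) 0 ''
  2: (6,8) 0 ''
  3: (8,1) 1 'c'
  4: (1,2) 1 'c'
  5: (2,4) 1 'c'
  6: (4,3) 0 ''
  7: (3,5) 0 ''
  8: (5,0) 1 'f'

n(n+1)/2 = 9·10/2 = 45
Σ LCP = 0 + 0 + 0 + 1 + 1 + 1 + 0 + 0 + 1 = 4
distinct = 45 − 4 = 41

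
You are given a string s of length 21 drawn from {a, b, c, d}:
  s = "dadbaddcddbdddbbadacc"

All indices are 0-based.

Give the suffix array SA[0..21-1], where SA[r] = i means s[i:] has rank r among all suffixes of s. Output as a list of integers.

[18, 16, 1, 4, 15, 3, 14, 10, 20, 19, 7, 17, 0, 2, 13, 9, 6, 12, 8, 5, 11]

rank | idx | suffix
   0 |  18 | acc
   1 |  16 | adacc
   2 |   1 | adbaddcddbdddbbadacc
   3 |   4 | addcddbdddbbadacc
   4 |  15 | badacc
   5 |   3 | baddcddbdddbbadacc
   6 |  14 | bbadacc
   7 |  10 | bdddbbadacc
   8 |  20 | c
   9 |  19 | cc
  10 |   7 | cddbdddbbadacc
  11 |  17 | dacc
  12 |   0 | dadbaddcddbdddbbadacc
  13 |   2 | dbaddcddbdddbbadacc
  14 |  13 | dbbadacc
  15 |   9 | dbdddbbadacc
  16 |   6 | dcddbdddbbadacc
  17 |  12 | ddbbadacc
  18 |   8 | ddbdddbbadacc
  19 |   5 | ddcddbdddbbadacc
  20 |  11 | dddbbadacc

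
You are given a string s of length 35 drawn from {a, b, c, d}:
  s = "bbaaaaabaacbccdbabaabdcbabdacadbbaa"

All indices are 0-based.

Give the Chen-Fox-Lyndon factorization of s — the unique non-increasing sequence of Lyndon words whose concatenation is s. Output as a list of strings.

["b", "b", "aaaaabaacbccdbabaabdcbabdacadbb", "a", "a"]

emit factor 1: 'b' (i=0, period=1)
emit factor 2: 'b' (i=1, period=1)
emit factor 3: 'aaaaabaacbccdbabaabdcbabdacadbb' (i=2, period=31)
emit factor 4: 'a' (i=33, period=1)
emit factor 5: 'a' (i=34, period=1)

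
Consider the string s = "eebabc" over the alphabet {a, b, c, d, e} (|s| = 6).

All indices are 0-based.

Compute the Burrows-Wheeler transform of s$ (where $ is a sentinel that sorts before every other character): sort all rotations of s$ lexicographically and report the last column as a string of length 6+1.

cbeabe$

rank  rotation last
    0  $eebabc  c
    1  abc$eeb  b
    2  babc$ee  e
    3  bc$eeba  a
    4  c$eebab  b
    5  ebabc$e  e
    6  eebabc$  $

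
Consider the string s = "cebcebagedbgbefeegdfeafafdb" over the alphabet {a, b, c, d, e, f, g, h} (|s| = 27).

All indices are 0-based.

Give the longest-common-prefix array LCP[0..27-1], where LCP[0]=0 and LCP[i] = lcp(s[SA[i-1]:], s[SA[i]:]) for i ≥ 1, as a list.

[0, 2, 1, 0, 1, 1, 1, 1, 0, 3, 0, 2, 1, 0, 1, 2, 1, 1, 1, 1, 0, 1, 1, 2, 0, 1, 1]

rank | idx | suffix
   0 |  21 | afafdb
   1 |  23 | afdb
   2 |   6 | agedbgbefeegdfeafafdb
   3 |  26 | b
   4 |   5 | bagedbgbefeegdfeafafdb
   5 |   2 | bcebagedbgbefeegdfeafafdb
   6 |  12 | befeegdfeafafdb
   7 |  10 | bgbefeegdfeafafdb
   8 |   3 | cebagedbgbefeegdfeafafdb
   9 |   0 | cebcebagedbgbefeegdfeafafdb
  10 |  25 | db
  11 |   9 | dbgbefeegdfeafafdb
  12 |  18 | dfeafafdb
  13 |  20 | eafafdb
  14 |   4 | ebagedbgbefeegdfeafafdb
  15 |   1 | ebcebagedbgbefeegdfeafafdb
  16 |   8 | edbgbefeegdfeafafdb
  17 |  15 | eegdfeafafdb
  18 |  13 | efeegdfeafafdb
  19 |  16 | egdfeafafdb
  20 |  22 | fafdb
  21 |  24 | fdb
  22 |  19 | feafafdb
  23 |  14 | feegdfeafafdb
  24 |  11 | gbefeegdfeafafdb
  25 |  17 | gdfeafafdb
  26 |   7 | gedbgbefeegdfeafafdb

SA = [21, 23, 6, 26, 5, 2, 12, 10, 3, 0, 25, 9, 18, 20, 4, 1, 8, 15, 13, 16, 22, 24, 19, 14, 11, 17, 7]
i: (SA[i-1],SA[i]) lcp shared
  1: (21,23) 2 'af'
  2: (23,6) 1 'a'
  3: (6,26) 0 ''
  4: (26,5) 1 'b'
  5: (5,2) 1 'b'
  6: (2,12) 1 'b'
  7: (12,10) 1 'b'
  8: (10,3) 0 ''
  9: (3,0) 3 'ceb'
  10: (0,25) 0 ''
  11: (25,9) 2 'db'
  12: (9,18) 1 'd'
  13: (18,20) 0 ''
  14: (20,4) 1 'e'
  15: (4,1) 2 'eb'
  16: (1,8) 1 'e'
  17: (8,15) 1 'e'
  18: (15,13) 1 'e'
  19: (13,16) 1 'e'
  20: (16,22) 0 ''
  21: (22,24) 1 'f'
  22: (24,19) 1 'f'
  23: (19,14) 2 'fe'
  24: (14,11) 0 ''
  25: (11,17) 1 'g'
  26: (17,7) 1 'g'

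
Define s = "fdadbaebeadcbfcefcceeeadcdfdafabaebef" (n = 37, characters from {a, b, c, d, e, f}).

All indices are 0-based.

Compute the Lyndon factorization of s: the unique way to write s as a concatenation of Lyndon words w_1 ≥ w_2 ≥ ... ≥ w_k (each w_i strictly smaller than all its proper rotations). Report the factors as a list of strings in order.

emit factor 1: 'f' (i=0, period=1)
emit factor 2: 'd' (i=1, period=1)
emit factor 3: 'adbaebeadcbfcefcceeeadcdfdaf' (i=2, period=28)
emit factor 4: 'abaebef' (i=30, period=7)

["f", "d", "adbaebeadcbfcefcceeeadcdfdaf", "abaebef"]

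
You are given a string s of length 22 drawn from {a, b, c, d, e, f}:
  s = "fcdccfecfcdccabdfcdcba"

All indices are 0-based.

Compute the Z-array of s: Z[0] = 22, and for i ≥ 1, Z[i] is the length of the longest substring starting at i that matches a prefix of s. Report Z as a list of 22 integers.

[22, 0, 0, 0, 0, 1, 0, 0, 5, 0, 0, 0, 0, 0, 0, 0, 4, 0, 0, 0, 0, 0]

Z[0]=22
i=1: i≥r, start 0; Z[1]=0
i=2: i≥r, start 0; Z[2]=0
i=3: i≥r, start 0; Z[3]=0
i=4: i≥r, start 0; Z[4]=0
i=5: i≥r, start 0; Z[5]=1 grow→box=[5,6)
i=6: i≥r, start 0; Z[6]=0
i=7: i≥r, start 0; Z[7]=0
i=8: i≥r, start 0; Z[8]=5 grow→box=[8,13)
i=9: min(r-i=4, Z[1]=0)=0; Z[9]=0
i=10: min(r-i=3, Z[2]=0)=0; Z[10]=0
i=11: min(r-i=2, Z[3]=0)=0; Z[11]=0
i=12: min(r-i=1, Z[4]=0)=0; Z[12]=0
i=13: i≥r, start 0; Z[13]=0
i=14: i≥r, start 0; Z[14]=0
i=15: i≥r, start 0; Z[15]=0
i=16: i≥r, start 0; Z[16]=4 grow→box=[16,20)
i=17: min(r-i=3, Z[1]=0)=0; Z[17]=0
i=18: min(r-i=2, Z[2]=0)=0; Z[18]=0
i=19: min(r-i=1, Z[3]=0)=0; Z[19]=0
i=20: i≥r, start 0; Z[20]=0
i=21: i≥r, start 0; Z[21]=0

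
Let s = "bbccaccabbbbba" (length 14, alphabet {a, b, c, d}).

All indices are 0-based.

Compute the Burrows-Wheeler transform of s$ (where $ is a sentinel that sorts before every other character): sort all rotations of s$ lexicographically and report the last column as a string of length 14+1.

abccbbbba$bccab

rank  rotation         last
    0  $bbccaccabbbbba  a
    1  a$bbccaccabbbbb  b
    2  abbbbba$bbccacc  c
    3  accabbbbba$bbcc  c
    4  ba$bbccaccabbbb  b
    5  bba$bbccaccabbb  b
    6  bbba$bbccaccabb  b
    7  bbbba$bbccaccab  b
    8  bbbbba$bbccacca  a
    9  bbccaccabbbbba$  $
   10  bccaccabbbbba$b  b
   11  cabbbbba$bbccac  c
   12  caccabbbbba$bbc  c
   13  ccabbbbba$bbcca  a
   14  ccaccabbbbba$bb  b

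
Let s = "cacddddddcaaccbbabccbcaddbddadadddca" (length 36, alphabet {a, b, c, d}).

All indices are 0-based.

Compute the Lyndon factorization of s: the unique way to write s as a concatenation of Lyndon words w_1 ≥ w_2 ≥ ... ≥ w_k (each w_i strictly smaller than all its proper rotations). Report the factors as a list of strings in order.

emit factor 1: 'c' (i=0, period=1)
emit factor 2: 'acddddddc' (i=1, period=9)
emit factor 3: 'aaccbbabccbcaddbddadadddc' (i=10, period=25)
emit factor 4: 'a' (i=35, period=1)

["c", "acddddddc", "aaccbbabccbcaddbddadadddc", "a"]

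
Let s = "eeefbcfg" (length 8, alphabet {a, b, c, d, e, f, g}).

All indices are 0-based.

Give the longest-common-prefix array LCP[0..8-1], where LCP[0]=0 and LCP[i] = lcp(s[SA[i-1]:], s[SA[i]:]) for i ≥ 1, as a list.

sorted suffixes:
  #0 SA[0]=4  'bcfg'
  #1 SA[1]=5  'cfg'
  #2 SA[2]=0  'eeefbcfg'
  #3 SA[3]=1  'eefbcfg'
  #4 SA[4]=2  'efbcfg'
  #5 SA[5]=3  'fbcfg'
  #6 SA[6]=6  'fg'
  #7 SA[7]=7  'g'

SA = [4, 5, 0, 1, 2, 3, 6, 7]
[i] adj suffixes → lcp
  [1] 4/5 → 0 ('')
  [2] 5/0 → 0 ('')
  [3] 0/1 → 2 ('ee')
  [4] 1/2 → 1 ('e')
  [5] 2/3 → 0 ('')
  [6] 3/6 → 1 ('f')
  [7] 6/7 → 0 ('')

[0, 0, 0, 2, 1, 0, 1, 0]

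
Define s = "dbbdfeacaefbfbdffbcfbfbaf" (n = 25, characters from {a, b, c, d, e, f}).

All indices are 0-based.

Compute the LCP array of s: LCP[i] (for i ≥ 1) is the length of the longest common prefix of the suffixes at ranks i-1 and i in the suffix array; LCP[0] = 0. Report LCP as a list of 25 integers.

rank→(start, suffix):
  0 → (6, 'acaefbfbdffbcfbfbaf')
  1 → (8, 'aefbfbdffbcfbfbaf')
  2 → (23, 'af')
  3 → (22, 'baf')
  4 → (1, 'bbdfeacaefbfbdffbcfbfbaf')
  5 → (17, 'bcfbfbaf')
  6 → (2, 'bdfeacaefbfbdffbcfbfbaf')
  7 → (13, 'bdffbcfbfbaf')
  8 → (20, 'bfbaf')
  9 → (11, 'bfbdffbcfbfbaf')
  10 → (7, 'caefbfbdffbcfbfbaf')
  11 → (18, 'cfbfbaf')
  12 → (0, 'dbbdfeacaefbfbdffbcfbfbaf')
  13 → (3, 'dfeacaefbfbdffbcfbfbaf')
  14 → (14, 'dffbcfbfbaf')
  15 → (5, 'eacaefbfbdffbcfbfbaf')
  16 → (9, 'efbfbdffbcfbfbaf')
  17 → (24, 'f')
  18 → (21, 'fbaf')
  19 → (16, 'fbcfbfbaf')
  20 → (12, 'fbdffbcfbfbaf')
  21 → (19, 'fbfbaf')
  22 → (10, 'fbfbdffbcfbfbaf')
  23 → (4, 'feacaefbfbdffbcfbfbaf')
  24 → (15, 'ffbcfbfbaf')

SA = [6, 8, 23, 22, 1, 17, 2, 13, 20, 11, 7, 18, 0, 3, 14, 5, 9, 24, 21, 16, 12, 19, 10, 4, 15]
rank  pair      lcp
   1  s[6:],s[8:]  1  'a'
   2  s[8:],s[23:]  1  'a'
   3  s[23:],s[22:]  0  ''
   4  s[22:],s[1:]  1  'b'
   5  s[1:],s[17:]  1  'b'
   6  s[17:],s[2:]  1  'b'
   7  s[2:],s[13:]  3  'bdf'
   8  s[13:],s[20:]  1  'b'
   9  s[20:],s[11:]  3  'bfb'
  10  s[11:],s[7:]  0  ''
  11  s[7:],s[18:]  1  'c'
  12  s[18:],s[0:]  0  ''
  13  s[0:],s[3:]  1  'd'
  14  s[3:],s[14:]  2  'df'
  15  s[14:],s[5:]  0  ''
  16  s[5:],s[9:]  1  'e'
  17  s[9:],s[24:]  0  ''
  18  s[24:],s[21:]  1  'f'
  19  s[21:],s[16:]  2  'fb'
  20  s[16:],s[12:]  2  'fb'
  21  s[12:],s[19:]  2  'fb'
  22  s[19:],s[10:]  4  'fbfb'
  23  s[10:],s[4:]  1  'f'
  24  s[4:],s[15:]  1  'f'

[0, 1, 1, 0, 1, 1, 1, 3, 1, 3, 0, 1, 0, 1, 2, 0, 1, 0, 1, 2, 2, 2, 4, 1, 1]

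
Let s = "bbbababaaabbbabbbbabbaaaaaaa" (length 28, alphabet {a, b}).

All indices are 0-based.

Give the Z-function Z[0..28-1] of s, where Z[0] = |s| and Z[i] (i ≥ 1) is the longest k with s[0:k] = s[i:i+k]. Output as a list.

[28, 2, 1, 0, 1, 0, 1, 0, 0, 0, 5, 2, 1, 0, 3, 5, 2, 1, 0, 2, 1, 0, 0, 0, 0, 0, 0, 0]

Z[0]=28
i=1: i≥r, start 0; Z[1]=2 extend→box=[1,3)
i=2: min(r-i=1, Z[1]=2)=1; Z[2]=1
i=3: i≥r, start 0; Z[3]=0
i=4: i≥r, start 0; Z[4]=1 extend→box=[4,5)
i=5: i≥r, start 0; Z[5]=0
i=6: i≥r, start 0; Z[6]=1 extend→box=[6,7)
i=7: i≥r, start 0; Z[7]=0
i=8: i≥r, start 0; Z[8]=0
i=9: i≥r, start 0; Z[9]=0
i=10: i≥r, start 0; Z[10]=5 extend→box=[10,15)
i=11: min(r-i=4, Z[1]=2)=2; Z[11]=2
i=12: min(r-i=3, Z[2]=1)=1; Z[12]=1
i=13: min(r-i=2, Z[3]=0)=0; Z[13]=0
i=14: min(r-i=1, Z[4]=1)=1; Z[14]=3 extend→box=[14,17)
i=15: min(r-i=2, Z[1]=2)=2; Z[15]=5 extend→box=[15,20)
i=16: min(r-i=4, Z[1]=2)=2; Z[16]=2
i=17: min(r-i=3, Z[2]=1)=1; Z[17]=1
i=18: min(r-i=2, Z[3]=0)=0; Z[18]=0
i=19: min(r-i=1, Z[4]=1)=1; Z[19]=2 extend→box=[19,21)
i=20: min(r-i=1, Z[1]=2)=1; Z[20]=1
i=21: i≥r, start 0; Z[21]=0
i=22: i≥r, start 0; Z[22]=0
i=23: i≥r, start 0; Z[23]=0
i=24: i≥r, start 0; Z[24]=0
i=25: i≥r, start 0; Z[25]=0
i=26: i≥r, start 0; Z[26]=0
i=27: i≥r, start 0; Z[27]=0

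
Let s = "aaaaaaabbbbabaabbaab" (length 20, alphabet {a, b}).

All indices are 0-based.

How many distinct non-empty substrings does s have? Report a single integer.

sorted suffixes:
  #0 SA[0]=0  'aaaaaaabbbbabaabbaab'
  #1 SA[1]=1  'aaaaaabbbbabaabbaab'
  #2 SA[2]=2  'aaaaabbbbabaabbaab'
  #3 SA[3]=3  'aaaabbbbabaabbaab'
  #4 SA[4]=4  'aaabbbbabaabbaab'
  #5 SA[5]=17  'aab'
  #6 SA[6]=13  'aabbaab'
  #7 SA[7]=5  'aabbbbabaabbaab'
  #8 SA[8]=18  'ab'
  #9 SA[9]=11  'abaabbaab'
  #10 SA[10]=14  'abbaab'
  #11 SA[11]=6  'abbbbabaabbaab'
  #12 SA[12]=19  'b'
  #13 SA[13]=16  'baab'
  #14 SA[14]=12  'baabbaab'
  #15 SA[15]=10  'babaabbaab'
  #16 SA[16]=15  'bbaab'
  #17 SA[17]=9  'bbabaabbaab'
  #18 SA[18]=8  'bbbabaabbaab'
  #19 SA[19]=7  'bbbbabaabbaab'

SA = [0, 1, 2, 3, 4, 17, 13, 5, 18, 11, 14, 6, 19, 16, 12, 10, 15, 9, 8, 7]
rank  pair      lcp
   1  s[0:],s[1:]  6  'aaaaaa'
   2  s[1:],s[2:]  5  'aaaaa'
   3  s[2:],s[3:]  4  'aaaa'
   4  s[3:],s[4:]  3  'aaa'
   5  s[4:],s[17:]  2  'aa'
   6  s[17:],s[13:]  3  'aab'
   7  s[13:],s[5:]  4  'aabb'
   8  s[5:],s[18:]  1  'a'
   9  s[18:],s[11:]  2  'ab'
  10  s[11:],s[14:]  2  'ab'
  11  s[14:],s[6:]  3  'abb'
  12  s[6:],s[19:]  0  ''
  13  s[19:],s[16:]  1  'b'
  14  s[16:],s[12:]  4  'baab'
  15  s[12:],s[10:]  2  'ba'
  16  s[10:],s[15:]  1  'b'
  17  s[15:],s[9:]  3  'bba'
  18  s[9:],s[8:]  2  'bb'
  19  s[8:],s[7:]  3  'bbb'

n(n+1)/2 = 20·21/2 = 210
Σ LCP = 0 + 6 + 5 + 4 + 3 + 2 + 3 + 4 + 1 + 2 + 2 + 3 + 0 + 1 + 4 + 2 + 1 + 3 + 2 + 3 = 51
distinct = 210 − 51 = 159

159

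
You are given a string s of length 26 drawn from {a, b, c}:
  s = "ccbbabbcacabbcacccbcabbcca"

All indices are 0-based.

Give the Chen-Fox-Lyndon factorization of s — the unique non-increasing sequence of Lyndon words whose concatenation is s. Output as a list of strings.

["c", "c", "b", "b", "abbcacabbcacccbcabbcc", "a"]

emit factor 1: 'c' (i=0, period=1)
emit factor 2: 'c' (i=1, period=1)
emit factor 3: 'b' (i=2, period=1)
emit factor 4: 'b' (i=3, period=1)
emit factor 5: 'abbcacabbcacccbcabbcc' (i=4, period=21)
emit factor 6: 'a' (i=25, period=1)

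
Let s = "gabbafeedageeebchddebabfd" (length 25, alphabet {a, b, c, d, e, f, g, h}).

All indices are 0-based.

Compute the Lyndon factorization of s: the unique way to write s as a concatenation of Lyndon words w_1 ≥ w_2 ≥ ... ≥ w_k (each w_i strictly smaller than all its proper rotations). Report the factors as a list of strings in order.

emit factor 1: 'g' (i=0, period=1)
emit factor 2: 'abbafeedageeebchddebabfd' (i=1, period=24)

["g", "abbafeedageeebchddebabfd"]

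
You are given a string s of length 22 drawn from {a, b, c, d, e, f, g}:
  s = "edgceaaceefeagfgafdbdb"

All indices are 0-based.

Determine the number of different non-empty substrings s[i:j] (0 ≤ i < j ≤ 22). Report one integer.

sorted suffixes:
  #0 SA[0]=5  'aaceefeagfgafdbdb'
  #1 SA[1]=6  'aceefeagfgafdbdb'
  #2 SA[2]=16  'afdbdb'
  #3 SA[3]=12  'agfgafdbdb'
  #4 SA[4]=21  'b'
  #5 SA[5]=19  'bdb'
  #6 SA[6]=3  'ceaaceefeagfgafdbdb'
  #7 SA[7]=7  'ceefeagfgafdbdb'
  #8 SA[8]=20  'db'
  #9 SA[9]=18  'dbdb'
  #10 SA[10]=1  'dgceaaceefeagfgafdbdb'
  #11 SA[11]=4  'eaaceefeagfgafdbdb'
  #12 SA[12]=11  'eagfgafdbdb'
  #13 SA[13]=0  'edgceaaceefeagfgafdbdb'
  #14 SA[14]=8  'eefeagfgafdbdb'
  #15 SA[15]=9  'efeagfgafdbdb'
  #16 SA[16]=17  'fdbdb'
  #17 SA[17]=10  'feagfgafdbdb'
  #18 SA[18]=14  'fgafdbdb'
  #19 SA[19]=15  'gafdbdb'
  #20 SA[20]=2  'gceaaceefeagfgafdbdb'
  #21 SA[21]=13  'gfgafdbdb'

SA = [5, 6, 16, 12, 21, 19, 3, 7, 20, 18, 1, 4, 11, 0, 8, 9, 17, 10, 14, 15, 2, 13]
i: (SA[i-1],SA[i]) lcp shared
  1: (5,6) 1 'a'
  2: (6,16) 1 'a'
  3: (16,12) 1 'a'
  4: (12,21) 0 ''
  5: (21,19) 1 'b'
  6: (19,3) 0 ''
  7: (3,7) 2 'ce'
  8: (7,20) 0 ''
  9: (20,18) 2 'db'
  10: (18,1) 1 'd'
  11: (1,4) 0 ''
  12: (4,11) 2 'ea'
  13: (11,0) 1 'e'
  14: (0,8) 1 'e'
  15: (8,9) 1 'e'
  16: (9,17) 0 ''
  17: (17,10) 1 'f'
  18: (10,14) 1 'f'
  19: (14,15) 0 ''
  20: (15,2) 1 'g'
  21: (2,13) 1 'g'

n(n+1)/2 = 22·23/2 = 253
Σ LCP = 0 + 1 + 1 + 1 + 0 + 1 + 0 + 2 + 0 + 2 + 1 + 0 + 2 + 1 + 1 + 1 + 0 + 1 + 1 + 0 + 1 + 1 = 18
distinct = 253 − 18 = 235

235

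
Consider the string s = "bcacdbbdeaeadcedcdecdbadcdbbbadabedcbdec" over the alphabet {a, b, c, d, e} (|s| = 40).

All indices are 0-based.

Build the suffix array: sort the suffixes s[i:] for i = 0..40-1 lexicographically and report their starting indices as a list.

[31, 2, 29, 22, 11, 9, 28, 21, 27, 26, 5, 0, 6, 36, 32, 39, 1, 35, 19, 24, 3, 16, 13, 30, 20, 25, 4, 34, 23, 15, 12, 7, 37, 17, 10, 8, 38, 18, 33, 14]

sorted suffixes:
  #0 SA[0]=31  'abedcbdec'
  #1 SA[1]=2  'acdbbdeaeadcedcdecdbadcdbbbadabedcbdec'
  #2 SA[2]=29  'adabedcbdec'
  #3 SA[3]=22  'adcdbbbadabedcbdec'
  #4 SA[4]=11  'adcedcdecdbadcdbbbadabedcbdec'
  #5 SA[5]=9  'aeadcedcdecdbadcdbbbadabedcbdec'
  #6 SA[6]=28  'badabedcbdec'
  #7 SA[7]=21  'badcdbbbadabedcbdec'
  #8 SA[8]=27  'bbadabedcbdec'
  #9 SA[9]=26  'bbbadabedcbdec'
  #10 SA[10]=5  'bbdeaeadcedcdecdbadcdbbbadabedcbdec'
  #11 SA[11]=0  'bcacdbbdeaeadcedcdecdbadcdbbbadabedcbdec'
  #12 SA[12]=6  'bdeaeadcedcdecdbadcdbbbadabedcbdec'
  #13 SA[13]=36  'bdec'
  #14 SA[14]=32  'bedcbdec'
  #15 SA[15]=39  'c'
  #16 SA[16]=1  'cacdbbdeaeadcedcdecdbadcdbbbadabedcbdec'
  #17 SA[17]=35  'cbdec'
  #18 SA[18]=19  'cdbadcdbbbadabedcbdec'
  #19 SA[19]=24  'cdbbbadabedcbdec'
  #20 SA[20]=3  'cdbbdeaeadcedcdecdbadcdbbbadabedcbdec'
  #21 SA[21]=16  'cdecdbadcdbbbadabedcbdec'
  #22 SA[22]=13  'cedcdecdbadcdbbbadabedcbdec'
  #23 SA[23]=30  'dabedcbdec'
  #24 SA[24]=20  'dbadcdbbbadabedcbdec'
  #25 SA[25]=25  'dbbbadabedcbdec'
  #26 SA[26]=4  'dbbdeaeadcedcdecdbadcdbbbadabedcbdec'
  #27 SA[27]=34  'dcbdec'
  #28 SA[28]=23  'dcdbbbadabedcbdec'
  #29 SA[29]=15  'dcdecdbadcdbbbadabedcbdec'
  #30 SA[30]=12  'dcedcdecdbadcdbbbadabedcbdec'
  #31 SA[31]=7  'deaeadcedcdecdbadcdbbbadabedcbdec'
  #32 SA[32]=37  'dec'
  #33 SA[33]=17  'decdbadcdbbbadabedcbdec'
  #34 SA[34]=10  'eadcedcdecdbadcdbbbadabedcbdec'
  #35 SA[35]=8  'eaeadcedcdecdbadcdbbbadabedcbdec'
  #36 SA[36]=38  'ec'
  #37 SA[37]=18  'ecdbadcdbbbadabedcbdec'
  #38 SA[38]=33  'edcbdec'
  #39 SA[39]=14  'edcdecdbadcdbbbadabedcbdec'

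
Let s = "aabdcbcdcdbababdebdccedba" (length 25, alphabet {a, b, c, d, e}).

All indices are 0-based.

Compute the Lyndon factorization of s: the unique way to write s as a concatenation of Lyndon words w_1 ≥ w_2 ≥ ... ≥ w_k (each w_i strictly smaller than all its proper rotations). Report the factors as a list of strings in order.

["aabdcbcdcdbababdebdccedb", "a"]

emit factor 1: 'aabdcbcdcdbababdebdccedb' (i=0, period=24)
emit factor 2: 'a' (i=24, period=1)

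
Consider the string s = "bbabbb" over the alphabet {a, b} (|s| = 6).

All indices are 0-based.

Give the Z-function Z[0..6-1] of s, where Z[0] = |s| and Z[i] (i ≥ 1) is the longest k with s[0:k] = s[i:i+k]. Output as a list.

Z[0]=6
i=1: fresh scan; Z[1]=1 extend→box=[1,2)
i=2: fresh scan; Z[2]=0
i=3: fresh scan; Z[3]=2 extend→box=[3,5)
i=4: min(r-i=1, Z[1]=1)=1; Z[4]=2 extend→box=[4,6)
i=5: min(r-i=1, Z[1]=1)=1; Z[5]=1

[6, 1, 0, 2, 2, 1]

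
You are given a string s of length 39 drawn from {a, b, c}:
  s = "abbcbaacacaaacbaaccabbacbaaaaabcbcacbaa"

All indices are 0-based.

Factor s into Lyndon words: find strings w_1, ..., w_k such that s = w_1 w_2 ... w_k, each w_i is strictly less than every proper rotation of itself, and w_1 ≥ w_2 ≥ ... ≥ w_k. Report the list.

emit factor 1: 'abbcb' (i=0, period=5)
emit factor 2: 'aacac' (i=5, period=5)
emit factor 3: 'aaacbaaccabbacb' (i=10, period=15)
emit factor 4: 'aaaaabcbcacb' (i=25, period=12)
emit factor 5: 'a' (i=37, period=1)
emit factor 6: 'a' (i=38, period=1)

["abbcb", "aacac", "aaacbaaccabbacb", "aaaaabcbcacb", "a", "a"]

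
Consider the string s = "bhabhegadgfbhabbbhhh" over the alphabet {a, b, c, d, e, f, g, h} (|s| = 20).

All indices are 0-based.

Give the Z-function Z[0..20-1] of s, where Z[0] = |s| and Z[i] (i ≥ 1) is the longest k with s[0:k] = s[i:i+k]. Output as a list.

Z[0]=20
i=1: i≥r, start 0; Z[1]=0
i=2: i≥r, start 0; Z[2]=0
i=3: i≥r, start 0; Z[3]=2 extend→box=[3,5)
i=4: min(r-i=1, Z[1]=0)=0; Z[4]=0
i=5: i≥r, start 0; Z[5]=0
i=6: i≥r, start 0; Z[6]=0
i=7: i≥r, start 0; Z[7]=0
i=8: i≥r, start 0; Z[8]=0
i=9: i≥r, start 0; Z[9]=0
i=10: i≥r, start 0; Z[10]=0
i=11: i≥r, start 0; Z[11]=4 extend→box=[11,15)
i=12: min(r-i=3, Z[1]=0)=0; Z[12]=0
i=13: min(r-i=2, Z[2]=0)=0; Z[13]=0
i=14: min(r-i=1, Z[3]=2)=1; Z[14]=1
i=15: i≥r, start 0; Z[15]=1 extend→box=[15,16)
i=16: i≥r, start 0; Z[16]=2 extend→box=[16,18)
i=17: min(r-i=1, Z[1]=0)=0; Z[17]=0
i=18: i≥r, start 0; Z[18]=0
i=19: i≥r, start 0; Z[19]=0

[20, 0, 0, 2, 0, 0, 0, 0, 0, 0, 0, 4, 0, 0, 1, 1, 2, 0, 0, 0]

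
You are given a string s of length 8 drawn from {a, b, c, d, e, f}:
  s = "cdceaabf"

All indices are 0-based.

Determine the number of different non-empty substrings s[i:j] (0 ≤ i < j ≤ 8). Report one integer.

34

rank | idx | suffix
   0 |   4 | aabf
   1 |   5 | abf
   2 |   6 | bf
   3 |   0 | cdceaabf
   4 |   2 | ceaabf
   5 |   1 | dceaabf
   6 |   3 | eaabf
   7 |   7 | f

SA = [4, 5, 6, 0, 2, 1, 3, 7]
i: (SA[i-1],SA[i]) lcp shared
  1: (4,5) 1 'a'
  2: (5,6) 0 ''
  3: (6,0) 0 ''
  4: (0,2) 1 'c'
  5: (2,1) 0 ''
  6: (1,3) 0 ''
  7: (3,7) 0 ''

n(n+1)/2 = 8·9/2 = 36
Σ LCP = 0 + 1 + 0 + 0 + 1 + 0 + 0 + 0 = 2
distinct = 36 − 2 = 34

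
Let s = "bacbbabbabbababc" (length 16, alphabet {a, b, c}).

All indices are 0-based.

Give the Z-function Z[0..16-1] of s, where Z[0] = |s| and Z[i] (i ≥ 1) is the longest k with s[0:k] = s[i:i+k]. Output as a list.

Z[0]=16
i=1: i≥r, start 0; Z[1]=0
i=2: i≥r, start 0; Z[2]=0
i=3: i≥r, start 0; Z[3]=1 extend→box=[3,4)
i=4: i≥r, start 0; Z[4]=2 extend→box=[4,6)
i=5: min(r-i=1, Z[1]=0)=0; Z[5]=0
i=6: i≥r, start 0; Z[6]=1 extend→box=[6,7)
i=7: i≥r, start 0; Z[7]=2 extend→box=[7,9)
i=8: min(r-i=1, Z[1]=0)=0; Z[8]=0
i=9: i≥r, start 0; Z[9]=1 extend→box=[9,10)
i=10: i≥r, start 0; Z[10]=2 extend→box=[10,12)
i=11: min(r-i=1, Z[1]=0)=0; Z[11]=0
i=12: i≥r, start 0; Z[12]=2 extend→box=[12,14)
i=13: min(r-i=1, Z[1]=0)=0; Z[13]=0
i=14: i≥r, start 0; Z[14]=1 extend→box=[14,15)
i=15: i≥r, start 0; Z[15]=0

[16, 0, 0, 1, 2, 0, 1, 2, 0, 1, 2, 0, 2, 0, 1, 0]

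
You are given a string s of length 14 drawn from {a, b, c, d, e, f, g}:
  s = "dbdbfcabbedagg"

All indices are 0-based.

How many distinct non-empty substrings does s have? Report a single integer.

rank→(start, suffix):
  0 → (6, 'abbedagg')
  1 → (11, 'agg')
  2 → (7, 'bbedagg')
  3 → (1, 'bdbfcabbedagg')
  4 → (8, 'bedagg')
  5 → (3, 'bfcabbedagg')
  6 → (5, 'cabbedagg')
  7 → (10, 'dagg')
  8 → (0, 'dbdbfcabbedagg')
  9 → (2, 'dbfcabbedagg')
  10 → (9, 'edagg')
  11 → (4, 'fcabbedagg')
  12 → (13, 'g')
  13 → (12, 'gg')

SA = [6, 11, 7, 1, 8, 3, 5, 10, 0, 2, 9, 4, 13, 12]
[i] adj suffixes → lcp
  [1] 6/11 → 1 ('a')
  [2] 11/7 → 0 ('')
  [3] 7/1 → 1 ('b')
  [4] 1/8 → 1 ('b')
  [5] 8/3 → 1 ('b')
  [6] 3/5 → 0 ('')
  [7] 5/10 → 0 ('')
  [8] 10/0 → 1 ('d')
  [9] 0/2 → 2 ('db')
  [10] 2/9 → 0 ('')
  [11] 9/4 → 0 ('')
  [12] 4/13 → 0 ('')
  [13] 13/12 → 1 ('g')

n(n+1)/2 = 14·15/2 = 105
Σ LCP = 0 + 1 + 0 + 1 + 1 + 1 + 0 + 0 + 1 + 2 + 0 + 0 + 0 + 1 = 8
distinct = 105 − 8 = 97

97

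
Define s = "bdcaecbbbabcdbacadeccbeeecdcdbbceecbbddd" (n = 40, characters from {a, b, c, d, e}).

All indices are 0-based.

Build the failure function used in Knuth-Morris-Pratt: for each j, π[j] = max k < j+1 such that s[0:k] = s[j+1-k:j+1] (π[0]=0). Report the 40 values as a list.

[0, 0, 0, 0, 0, 0, 1, 1, 1, 0, 1, 0, 0, 1, 0, 0, 0, 0, 0, 0, 0, 1, 0, 0, 0, 0, 0, 0, 0, 1, 1, 0, 0, 0, 0, 1, 1, 2, 0, 0]

π[0] = 0
j=1 s[j]='d': π[1]=0 (border '')
j=2 s[j]='c': π[2]=0 (border '')
j=3 s[j]='a': π[3]=0 (border '')
j=4 s[j]='e': π[4]=0 (border '')
j=5 s[j]='c': π[5]=0 (border '')
j=6 s[j]='b': π[6]=1 (border 'b')
j=7 s[j]='b': k: 1→0; π[7]=1 (border 'b')
j=8 s[j]='b': k: 1→0; π[8]=1 (border 'b')
j=9 s[j]='a': k: 1→0; π[9]=0 (border '')
j=10 s[j]='b': π[10]=1 (border 'b')
j=11 s[j]='c': k: 1→0; π[11]=0 (border '')
j=12 s[j]='d': π[12]=0 (border '')
j=13 s[j]='b': π[13]=1 (border 'b')
j=14 s[j]='a': k: 1→0; π[14]=0 (border '')
j=15 s[j]='c': π[15]=0 (border '')
j=16 s[j]='a': π[16]=0 (border '')
j=17 s[j]='d': π[17]=0 (border '')
j=18 s[j]='e': π[18]=0 (border '')
j=19 s[j]='c': π[19]=0 (border '')
j=20 s[j]='c': π[20]=0 (border '')
j=21 s[j]='b': π[21]=1 (border 'b')
j=22 s[j]='e': k: 1→0; π[22]=0 (border '')
j=23 s[j]='e': π[23]=0 (border '')
j=24 s[j]='e': π[24]=0 (border '')
j=25 s[j]='c': π[25]=0 (border '')
j=26 s[j]='d': π[26]=0 (border '')
j=27 s[j]='c': π[27]=0 (border '')
j=28 s[j]='d': π[28]=0 (border '')
j=29 s[j]='b': π[29]=1 (border 'b')
j=30 s[j]='b': k: 1→0; π[30]=1 (border 'b')
j=31 s[j]='c': k: 1→0; π[31]=0 (border '')
j=32 s[j]='e': π[32]=0 (border '')
j=33 s[j]='e': π[33]=0 (border '')
j=34 s[j]='c': π[34]=0 (border '')
j=35 s[j]='b': π[35]=1 (border 'b')
j=36 s[j]='b': k: 1→0; π[36]=1 (border 'b')
j=37 s[j]='d': π[37]=2 (border 'bd')
j=38 s[j]='d': k: 2→0; π[38]=0 (border '')
j=39 s[j]='d': π[39]=0 (border '')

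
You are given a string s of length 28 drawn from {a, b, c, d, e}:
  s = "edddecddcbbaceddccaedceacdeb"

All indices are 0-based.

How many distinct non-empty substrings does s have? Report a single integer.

370

rank→(start, suffix):
  0 → (23, 'acdeb')
  1 → (11, 'aceddccaedceacdeb')
  2 → (18, 'aedceacdeb')
  3 → (27, 'b')
  4 → (10, 'baceddccaedceacdeb')
  5 → (9, 'bbaceddccaedceacdeb')
  6 → (17, 'caedceacdeb')
  7 → (8, 'cbbaceddccaedceacdeb')
  8 → (16, 'ccaedceacdeb')
  9 → (5, 'cddcbbaceddccaedceacdeb')
  10 → (24, 'cdeb')
  11 → (21, 'ceacdeb')
  12 → (12, 'ceddccaedceacdeb')
  13 → (7, 'dcbbaceddccaedceacdeb')
  14 → (15, 'dccaedceacdeb')
  15 → (20, 'dceacdeb')
  16 → (6, 'ddcbbaceddccaedceacdeb')
  17 → (14, 'ddccaedceacdeb')
  18 → (1, 'dddecddcbbaceddccaedceacdeb')
  19 → (2, 'ddecddcbbaceddccaedceacdeb')
  20 → (25, 'deb')
  21 → (3, 'decddcbbaceddccaedceacdeb')
  22 → (22, 'eacdeb')
  23 → (26, 'eb')
  24 → (4, 'ecddcbbaceddccaedceacdeb')
  25 → (19, 'edceacdeb')
  26 → (13, 'eddccaedceacdeb')
  27 → (0, 'edddecddcbbaceddccaedceacdeb')

SA = [23, 11, 18, 27, 10, 9, 17, 8, 16, 5, 24, 21, 12, 7, 15, 20, 6, 14, 1, 2, 25, 3, 22, 26, 4, 19, 13, 0]
[i] adj suffixes → lcp
  [1] 23/11 → 2 ('ac')
  [2] 11/18 → 1 ('a')
  [3] 18/27 → 0 ('')
  [4] 27/10 → 1 ('b')
  [5] 10/9 → 1 ('b')
  [6] 9/17 → 0 ('')
  [7] 17/8 → 1 ('c')
  [8] 8/16 → 1 ('c')
  [9] 16/5 → 1 ('c')
  [10] 5/24 → 2 ('cd')
  [11] 24/21 → 1 ('c')
  [12] 21/12 → 2 ('ce')
  [13] 12/7 → 0 ('')
  [14] 7/15 → 2 ('dc')
  [15] 15/20 → 2 ('dc')
  [16] 20/6 → 1 ('d')
  [17] 6/14 → 3 ('ddc')
  [18] 14/1 → 2 ('dd')
  [19] 1/2 → 2 ('dd')
  [20] 2/25 → 1 ('d')
  [21] 25/3 → 2 ('de')
  [22] 3/22 → 0 ('')
  [23] 22/26 → 1 ('e')
  [24] 26/4 → 1 ('e')
  [25] 4/19 → 1 ('e')
  [26] 19/13 → 2 ('ed')
  [27] 13/0 → 3 ('edd')

n(n+1)/2 = 28·29/2 = 406
Σ LCP = 0 + 2 + 1 + 0 + 1 + 1 + 0 + 1 + 1 + 1 + 2 + 1 + 2 + 0 + 2 + 2 + 1 + 3 + 2 + 2 + 1 + 2 + 0 + 1 + 1 + 1 + 2 + 3 = 36
distinct = 406 − 36 = 370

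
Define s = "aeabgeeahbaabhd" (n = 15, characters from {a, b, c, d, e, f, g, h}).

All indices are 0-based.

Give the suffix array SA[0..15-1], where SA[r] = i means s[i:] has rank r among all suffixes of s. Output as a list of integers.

[10, 2, 11, 0, 7, 9, 3, 12, 14, 1, 6, 5, 4, 8, 13]

rank→(start, suffix):
  0 → (10, 'aabhd')
  1 → (2, 'abgeeahbaabhd')
  2 → (11, 'abhd')
  3 → (0, 'aeabgeeahbaabhd')
  4 → (7, 'ahbaabhd')
  5 → (9, 'baabhd')
  6 → (3, 'bgeeahbaabhd')
  7 → (12, 'bhd')
  8 → (14, 'd')
  9 → (1, 'eabgeeahbaabhd')
  10 → (6, 'eahbaabhd')
  11 → (5, 'eeahbaabhd')
  12 → (4, 'geeahbaabhd')
  13 → (8, 'hbaabhd')
  14 → (13, 'hd')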